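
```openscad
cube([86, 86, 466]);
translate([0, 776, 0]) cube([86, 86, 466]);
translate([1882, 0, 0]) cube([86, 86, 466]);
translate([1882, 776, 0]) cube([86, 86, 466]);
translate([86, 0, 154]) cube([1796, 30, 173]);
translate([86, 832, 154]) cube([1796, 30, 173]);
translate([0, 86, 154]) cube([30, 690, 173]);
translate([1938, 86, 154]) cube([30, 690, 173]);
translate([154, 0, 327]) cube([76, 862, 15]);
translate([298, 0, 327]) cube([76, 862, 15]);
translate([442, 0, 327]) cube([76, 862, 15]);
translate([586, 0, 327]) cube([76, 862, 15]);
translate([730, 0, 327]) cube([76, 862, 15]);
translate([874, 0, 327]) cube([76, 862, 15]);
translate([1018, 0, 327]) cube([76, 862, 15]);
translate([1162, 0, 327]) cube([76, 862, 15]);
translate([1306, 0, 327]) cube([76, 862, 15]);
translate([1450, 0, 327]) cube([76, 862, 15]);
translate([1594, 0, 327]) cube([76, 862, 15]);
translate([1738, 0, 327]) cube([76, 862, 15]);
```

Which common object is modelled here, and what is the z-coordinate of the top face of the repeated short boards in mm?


A bed frame. The slat-top height is 342 mm.

Four posts, four rails, and a row of slats — a bed frame. Slats sit on the rails at z = 154 + 173 = 327; with slat thickness 15, the top is 342 mm.


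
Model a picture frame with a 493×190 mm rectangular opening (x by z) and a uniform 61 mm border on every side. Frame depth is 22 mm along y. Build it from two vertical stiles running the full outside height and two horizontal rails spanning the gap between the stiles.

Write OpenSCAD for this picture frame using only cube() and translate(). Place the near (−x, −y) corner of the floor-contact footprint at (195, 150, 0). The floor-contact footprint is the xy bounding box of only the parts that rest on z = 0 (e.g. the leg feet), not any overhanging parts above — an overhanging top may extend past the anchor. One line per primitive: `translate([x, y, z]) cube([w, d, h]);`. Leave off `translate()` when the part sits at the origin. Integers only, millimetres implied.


translate([195, 150, 0]) cube([61, 22, 312]);
translate([749, 150, 0]) cube([61, 22, 312]);
translate([256, 150, 0]) cube([493, 22, 61]);
translate([256, 150, 251]) cube([493, 22, 61]);


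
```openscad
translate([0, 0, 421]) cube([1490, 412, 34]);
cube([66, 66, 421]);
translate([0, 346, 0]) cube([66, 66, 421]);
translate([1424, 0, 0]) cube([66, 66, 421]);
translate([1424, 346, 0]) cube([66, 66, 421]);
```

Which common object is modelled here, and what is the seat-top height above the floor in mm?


A bench. The seat-top height is 455 mm.

A long slab on four corner posts — a bench. The slab sits at z = 421 with thickness 34, so the top is 421 + 34 = 455 mm.


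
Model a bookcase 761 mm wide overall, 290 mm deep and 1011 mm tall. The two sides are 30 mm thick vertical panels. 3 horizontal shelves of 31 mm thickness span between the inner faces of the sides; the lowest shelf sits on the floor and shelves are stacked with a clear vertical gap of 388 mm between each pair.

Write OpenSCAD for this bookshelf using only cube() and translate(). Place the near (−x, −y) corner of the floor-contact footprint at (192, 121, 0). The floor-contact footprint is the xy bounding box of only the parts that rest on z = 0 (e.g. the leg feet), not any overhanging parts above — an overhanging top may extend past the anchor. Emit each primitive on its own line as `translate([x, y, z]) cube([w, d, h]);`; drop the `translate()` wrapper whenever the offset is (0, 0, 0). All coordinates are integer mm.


translate([192, 121, 0]) cube([30, 290, 1011]);
translate([923, 121, 0]) cube([30, 290, 1011]);
translate([222, 121, 0]) cube([701, 290, 31]);
translate([222, 121, 419]) cube([701, 290, 31]);
translate([222, 121, 838]) cube([701, 290, 31]);


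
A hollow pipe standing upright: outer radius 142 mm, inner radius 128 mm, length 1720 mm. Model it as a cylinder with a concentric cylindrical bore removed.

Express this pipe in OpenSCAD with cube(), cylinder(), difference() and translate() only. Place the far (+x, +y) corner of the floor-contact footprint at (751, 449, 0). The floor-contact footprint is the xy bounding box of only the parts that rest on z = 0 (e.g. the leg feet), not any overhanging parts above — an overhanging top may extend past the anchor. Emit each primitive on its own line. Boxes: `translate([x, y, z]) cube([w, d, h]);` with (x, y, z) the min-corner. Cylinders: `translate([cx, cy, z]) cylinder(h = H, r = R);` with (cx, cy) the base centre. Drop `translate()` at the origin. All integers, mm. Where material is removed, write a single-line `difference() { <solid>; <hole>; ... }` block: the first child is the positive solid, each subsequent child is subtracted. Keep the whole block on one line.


difference() { translate([609, 307, 0]) cylinder(h = 1720, r = 142); translate([609, 307, 0]) cylinder(h = 1720, r = 128); }


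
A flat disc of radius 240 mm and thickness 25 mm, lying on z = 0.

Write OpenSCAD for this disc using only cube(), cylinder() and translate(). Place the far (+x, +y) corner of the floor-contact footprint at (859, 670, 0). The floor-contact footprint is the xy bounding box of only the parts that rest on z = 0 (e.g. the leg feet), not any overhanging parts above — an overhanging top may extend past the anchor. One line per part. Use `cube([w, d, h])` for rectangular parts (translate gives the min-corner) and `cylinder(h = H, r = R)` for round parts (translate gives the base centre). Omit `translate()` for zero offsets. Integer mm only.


translate([619, 430, 0]) cylinder(h = 25, r = 240);


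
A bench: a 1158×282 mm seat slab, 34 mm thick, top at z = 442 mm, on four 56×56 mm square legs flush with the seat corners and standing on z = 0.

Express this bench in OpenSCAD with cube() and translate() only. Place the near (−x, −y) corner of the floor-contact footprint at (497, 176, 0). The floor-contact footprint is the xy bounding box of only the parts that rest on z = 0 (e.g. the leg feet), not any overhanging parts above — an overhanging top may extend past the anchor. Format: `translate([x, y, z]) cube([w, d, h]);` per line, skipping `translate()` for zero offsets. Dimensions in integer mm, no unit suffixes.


// leg_h = 442 − 34 = 408
translate([497, 176, 408]) cube([1158, 282, 34]);
translate([497, 176, 0]) cube([56, 56, 408]);
translate([497, 402, 0]) cube([56, 56, 408]);
translate([1599, 176, 0]) cube([56, 56, 408]);
translate([1599, 402, 0]) cube([56, 56, 408]);


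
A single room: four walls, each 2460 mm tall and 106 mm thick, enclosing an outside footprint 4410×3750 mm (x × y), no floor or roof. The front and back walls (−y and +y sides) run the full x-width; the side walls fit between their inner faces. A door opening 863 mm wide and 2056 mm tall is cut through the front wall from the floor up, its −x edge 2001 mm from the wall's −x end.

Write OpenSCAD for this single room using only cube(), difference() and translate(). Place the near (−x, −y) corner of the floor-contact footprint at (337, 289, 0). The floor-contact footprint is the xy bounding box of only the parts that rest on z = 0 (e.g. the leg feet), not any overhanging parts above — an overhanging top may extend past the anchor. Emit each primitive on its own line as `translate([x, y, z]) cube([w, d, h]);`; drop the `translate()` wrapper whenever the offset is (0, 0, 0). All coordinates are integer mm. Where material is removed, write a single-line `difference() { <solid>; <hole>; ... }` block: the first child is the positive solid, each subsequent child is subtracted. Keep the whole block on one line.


difference() { translate([337, 289, 0]) cube([4410, 106, 2460]); translate([2338, 289, 0]) cube([863, 106, 2056]); }
translate([337, 3933, 0]) cube([4410, 106, 2460]);
translate([337, 395, 0]) cube([106, 3538, 2460]);
translate([4641, 395, 0]) cube([106, 3538, 2460]);


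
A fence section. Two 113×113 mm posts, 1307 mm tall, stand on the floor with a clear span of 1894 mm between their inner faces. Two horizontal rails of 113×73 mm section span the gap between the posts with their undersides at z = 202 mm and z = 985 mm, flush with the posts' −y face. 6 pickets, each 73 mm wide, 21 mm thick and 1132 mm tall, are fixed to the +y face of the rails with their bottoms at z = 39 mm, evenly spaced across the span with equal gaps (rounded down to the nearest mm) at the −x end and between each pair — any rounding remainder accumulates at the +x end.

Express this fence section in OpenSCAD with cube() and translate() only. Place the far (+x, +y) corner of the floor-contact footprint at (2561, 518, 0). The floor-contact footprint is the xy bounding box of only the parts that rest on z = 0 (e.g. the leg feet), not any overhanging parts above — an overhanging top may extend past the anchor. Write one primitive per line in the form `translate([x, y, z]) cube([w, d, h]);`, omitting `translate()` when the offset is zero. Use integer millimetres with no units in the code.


translate([441, 405, 0]) cube([113, 113, 1307]);
translate([2448, 405, 0]) cube([113, 113, 1307]);
translate([554, 405, 202]) cube([1894, 113, 73]);
translate([554, 405, 985]) cube([1894, 113, 73]);
translate([762, 518, 39]) cube([73, 21, 1132]);
translate([1043, 518, 39]) cube([73, 21, 1132]);
translate([1324, 518, 39]) cube([73, 21, 1132]);
translate([1605, 518, 39]) cube([73, 21, 1132]);
translate([1886, 518, 39]) cube([73, 21, 1132]);
translate([2167, 518, 39]) cube([73, 21, 1132]);


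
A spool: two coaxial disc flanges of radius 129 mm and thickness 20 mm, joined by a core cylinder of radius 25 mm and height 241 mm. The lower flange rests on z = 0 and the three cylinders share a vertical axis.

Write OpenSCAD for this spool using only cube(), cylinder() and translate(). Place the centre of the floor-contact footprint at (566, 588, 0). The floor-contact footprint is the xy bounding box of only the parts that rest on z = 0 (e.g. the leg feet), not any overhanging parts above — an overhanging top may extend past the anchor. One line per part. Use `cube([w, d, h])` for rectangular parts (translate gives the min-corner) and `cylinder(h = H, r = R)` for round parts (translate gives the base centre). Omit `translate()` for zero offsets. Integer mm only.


translate([566, 588, 0]) cylinder(h = 20, r = 129);
translate([566, 588, 20]) cylinder(h = 241, r = 25);
translate([566, 588, 261]) cylinder(h = 20, r = 129);


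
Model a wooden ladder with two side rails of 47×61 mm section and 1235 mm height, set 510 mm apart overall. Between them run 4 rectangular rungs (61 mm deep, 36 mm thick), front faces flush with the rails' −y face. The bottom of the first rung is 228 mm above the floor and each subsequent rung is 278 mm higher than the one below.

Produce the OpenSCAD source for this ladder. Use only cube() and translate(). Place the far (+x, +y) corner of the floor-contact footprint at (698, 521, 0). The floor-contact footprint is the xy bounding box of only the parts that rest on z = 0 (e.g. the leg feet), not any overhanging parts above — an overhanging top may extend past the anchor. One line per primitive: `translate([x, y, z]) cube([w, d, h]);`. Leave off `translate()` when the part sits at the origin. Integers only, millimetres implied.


translate([188, 460, 0]) cube([47, 61, 1235]);
translate([651, 460, 0]) cube([47, 61, 1235]);
translate([235, 460, 228]) cube([416, 61, 36]);
translate([235, 460, 506]) cube([416, 61, 36]);
translate([235, 460, 784]) cube([416, 61, 36]);
translate([235, 460, 1062]) cube([416, 61, 36]);


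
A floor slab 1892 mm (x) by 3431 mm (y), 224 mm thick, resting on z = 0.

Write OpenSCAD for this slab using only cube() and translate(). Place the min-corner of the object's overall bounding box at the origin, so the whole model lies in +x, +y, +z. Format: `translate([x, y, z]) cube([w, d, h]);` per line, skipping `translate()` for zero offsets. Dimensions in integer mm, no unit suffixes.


cube([1892, 3431, 224]);


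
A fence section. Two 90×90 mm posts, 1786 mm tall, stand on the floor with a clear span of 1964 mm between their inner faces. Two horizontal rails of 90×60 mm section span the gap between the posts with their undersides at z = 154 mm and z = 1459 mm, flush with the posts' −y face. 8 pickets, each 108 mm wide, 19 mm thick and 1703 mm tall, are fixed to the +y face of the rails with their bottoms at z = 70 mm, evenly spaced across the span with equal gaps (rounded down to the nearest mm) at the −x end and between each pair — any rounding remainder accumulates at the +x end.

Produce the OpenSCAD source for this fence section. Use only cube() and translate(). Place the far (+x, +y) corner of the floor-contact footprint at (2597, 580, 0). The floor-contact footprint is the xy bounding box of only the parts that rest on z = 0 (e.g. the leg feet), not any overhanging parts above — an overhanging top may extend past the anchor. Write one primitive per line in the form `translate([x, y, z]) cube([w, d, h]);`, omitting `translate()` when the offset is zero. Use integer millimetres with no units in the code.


translate([453, 490, 0]) cube([90, 90, 1786]);
translate([2507, 490, 0]) cube([90, 90, 1786]);
translate([543, 490, 154]) cube([1964, 90, 60]);
translate([543, 490, 1459]) cube([1964, 90, 60]);
translate([665, 580, 70]) cube([108, 19, 1703]);
translate([895, 580, 70]) cube([108, 19, 1703]);
translate([1125, 580, 70]) cube([108, 19, 1703]);
translate([1355, 580, 70]) cube([108, 19, 1703]);
translate([1585, 580, 70]) cube([108, 19, 1703]);
translate([1815, 580, 70]) cube([108, 19, 1703]);
translate([2045, 580, 70]) cube([108, 19, 1703]);
translate([2275, 580, 70]) cube([108, 19, 1703]);


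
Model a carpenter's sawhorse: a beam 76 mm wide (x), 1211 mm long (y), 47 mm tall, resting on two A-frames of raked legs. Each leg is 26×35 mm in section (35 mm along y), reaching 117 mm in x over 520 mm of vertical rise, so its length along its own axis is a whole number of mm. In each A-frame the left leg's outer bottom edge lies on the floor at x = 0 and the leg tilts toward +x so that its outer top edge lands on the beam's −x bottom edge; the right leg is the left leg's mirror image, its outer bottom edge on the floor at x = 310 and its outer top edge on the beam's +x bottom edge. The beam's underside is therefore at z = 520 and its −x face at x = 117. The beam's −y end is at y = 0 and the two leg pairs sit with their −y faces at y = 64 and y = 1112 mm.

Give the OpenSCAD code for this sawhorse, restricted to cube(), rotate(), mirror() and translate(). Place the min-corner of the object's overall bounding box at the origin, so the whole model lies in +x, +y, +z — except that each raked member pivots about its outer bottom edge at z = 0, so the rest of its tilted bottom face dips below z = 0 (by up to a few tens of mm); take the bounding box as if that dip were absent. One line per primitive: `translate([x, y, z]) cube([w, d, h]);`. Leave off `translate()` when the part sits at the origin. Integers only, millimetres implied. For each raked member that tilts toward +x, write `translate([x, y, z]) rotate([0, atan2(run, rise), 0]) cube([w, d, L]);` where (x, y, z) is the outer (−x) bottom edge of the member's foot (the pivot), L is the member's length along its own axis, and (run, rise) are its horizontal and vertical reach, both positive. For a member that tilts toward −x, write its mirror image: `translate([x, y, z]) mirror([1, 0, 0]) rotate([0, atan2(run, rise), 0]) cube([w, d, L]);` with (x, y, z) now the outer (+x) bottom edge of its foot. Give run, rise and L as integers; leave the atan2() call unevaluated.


translate([117, 0, 520]) cube([76, 1211, 47]);
translate([0, 64, 0]) rotate([0, atan2(117, 520), 0]) cube([26, 35, 533]);
translate([310, 64, 0]) mirror([1, 0, 0]) rotate([0, atan2(117, 520), 0]) cube([26, 35, 533]);
translate([0, 1112, 0]) rotate([0, atan2(117, 520), 0]) cube([26, 35, 533]);
translate([310, 1112, 0]) mirror([1, 0, 0]) rotate([0, atan2(117, 520), 0]) cube([26, 35, 533]);


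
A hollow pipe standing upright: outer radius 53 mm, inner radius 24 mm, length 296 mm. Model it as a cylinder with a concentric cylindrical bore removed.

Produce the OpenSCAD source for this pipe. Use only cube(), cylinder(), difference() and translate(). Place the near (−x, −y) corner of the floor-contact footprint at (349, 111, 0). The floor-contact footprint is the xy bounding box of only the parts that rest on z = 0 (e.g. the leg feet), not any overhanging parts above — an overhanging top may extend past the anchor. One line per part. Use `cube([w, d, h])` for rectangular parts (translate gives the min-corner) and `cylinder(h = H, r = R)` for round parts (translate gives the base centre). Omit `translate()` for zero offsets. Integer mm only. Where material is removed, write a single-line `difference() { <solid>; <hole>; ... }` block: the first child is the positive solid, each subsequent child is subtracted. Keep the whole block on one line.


difference() { translate([402, 164, 0]) cylinder(h = 296, r = 53); translate([402, 164, 0]) cylinder(h = 296, r = 24); }


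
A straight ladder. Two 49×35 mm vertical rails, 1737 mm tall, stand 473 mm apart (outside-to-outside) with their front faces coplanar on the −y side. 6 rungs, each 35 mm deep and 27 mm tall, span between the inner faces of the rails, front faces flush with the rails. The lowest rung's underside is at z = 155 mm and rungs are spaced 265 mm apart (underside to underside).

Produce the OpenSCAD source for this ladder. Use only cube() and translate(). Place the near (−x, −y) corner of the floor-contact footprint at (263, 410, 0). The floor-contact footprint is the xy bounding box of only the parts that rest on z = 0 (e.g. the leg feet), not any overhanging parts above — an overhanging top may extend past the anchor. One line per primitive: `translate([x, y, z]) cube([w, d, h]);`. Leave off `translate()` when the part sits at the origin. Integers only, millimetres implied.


translate([263, 410, 0]) cube([49, 35, 1737]);
translate([687, 410, 0]) cube([49, 35, 1737]);
translate([312, 410, 155]) cube([375, 35, 27]);
translate([312, 410, 420]) cube([375, 35, 27]);
translate([312, 410, 685]) cube([375, 35, 27]);
translate([312, 410, 950]) cube([375, 35, 27]);
translate([312, 410, 1215]) cube([375, 35, 27]);
translate([312, 410, 1480]) cube([375, 35, 27]);


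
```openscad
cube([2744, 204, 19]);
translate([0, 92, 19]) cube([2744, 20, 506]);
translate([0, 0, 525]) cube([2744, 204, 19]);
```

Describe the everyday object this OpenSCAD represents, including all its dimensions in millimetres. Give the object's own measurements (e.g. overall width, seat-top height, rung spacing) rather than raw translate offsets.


An I-beam lying along x, 2744 mm long. Overall section height 544 mm. Two flanges 204 mm wide (y) and 19 mm thick, one on the floor and one at the top; a web 20 mm thick runs between them, centred on the flange width.


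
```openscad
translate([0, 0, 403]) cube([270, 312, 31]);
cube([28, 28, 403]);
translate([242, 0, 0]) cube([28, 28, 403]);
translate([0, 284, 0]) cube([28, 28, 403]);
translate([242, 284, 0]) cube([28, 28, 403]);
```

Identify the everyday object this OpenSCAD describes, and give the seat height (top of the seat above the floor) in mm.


A stool. The seat height is 434 mm.

A 270×312×31 slab at z = 403 on four corner posts — a stool. The seat top is 403 + 31 = 434 mm.


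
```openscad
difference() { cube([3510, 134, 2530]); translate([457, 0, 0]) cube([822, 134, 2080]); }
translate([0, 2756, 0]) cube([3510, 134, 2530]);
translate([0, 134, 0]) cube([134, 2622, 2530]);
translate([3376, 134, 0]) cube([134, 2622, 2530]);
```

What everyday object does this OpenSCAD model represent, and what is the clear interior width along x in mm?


A single room. The interior width is 3242 mm.

Four walls enclosing a rectangle with a door in the front wall — a room. Outside width 3510 minus two 134 mm walls gives 3242 mm.


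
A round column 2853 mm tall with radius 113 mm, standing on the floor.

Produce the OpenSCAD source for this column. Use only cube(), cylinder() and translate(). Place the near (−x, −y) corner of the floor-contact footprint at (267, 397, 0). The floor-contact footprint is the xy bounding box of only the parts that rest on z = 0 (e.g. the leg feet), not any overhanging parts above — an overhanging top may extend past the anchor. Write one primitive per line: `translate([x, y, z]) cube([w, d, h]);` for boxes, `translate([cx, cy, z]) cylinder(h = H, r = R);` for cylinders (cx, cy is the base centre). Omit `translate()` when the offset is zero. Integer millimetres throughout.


translate([380, 510, 0]) cylinder(h = 2853, r = 113);


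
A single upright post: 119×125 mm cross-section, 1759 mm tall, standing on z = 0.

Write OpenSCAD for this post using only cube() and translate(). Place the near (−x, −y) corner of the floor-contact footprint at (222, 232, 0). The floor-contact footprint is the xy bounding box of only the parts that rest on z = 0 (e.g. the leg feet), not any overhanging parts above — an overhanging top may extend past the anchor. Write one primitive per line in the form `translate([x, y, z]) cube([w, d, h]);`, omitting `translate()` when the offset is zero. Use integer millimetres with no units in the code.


translate([222, 232, 0]) cube([119, 125, 1759]);


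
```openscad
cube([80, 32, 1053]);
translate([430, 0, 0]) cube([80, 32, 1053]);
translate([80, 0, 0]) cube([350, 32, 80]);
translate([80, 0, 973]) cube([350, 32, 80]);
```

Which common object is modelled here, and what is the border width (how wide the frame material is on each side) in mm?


A picture frame. The border width is 80 mm.

Four thin pieces enclosing a rectangular opening — a picture frame. The two full-height stiles are 1053 mm tall; the top rail sits at z = 973 and is 80 mm tall, so the border above the opening is 1053 − 973 = 80 mm, matching the stile x-width.


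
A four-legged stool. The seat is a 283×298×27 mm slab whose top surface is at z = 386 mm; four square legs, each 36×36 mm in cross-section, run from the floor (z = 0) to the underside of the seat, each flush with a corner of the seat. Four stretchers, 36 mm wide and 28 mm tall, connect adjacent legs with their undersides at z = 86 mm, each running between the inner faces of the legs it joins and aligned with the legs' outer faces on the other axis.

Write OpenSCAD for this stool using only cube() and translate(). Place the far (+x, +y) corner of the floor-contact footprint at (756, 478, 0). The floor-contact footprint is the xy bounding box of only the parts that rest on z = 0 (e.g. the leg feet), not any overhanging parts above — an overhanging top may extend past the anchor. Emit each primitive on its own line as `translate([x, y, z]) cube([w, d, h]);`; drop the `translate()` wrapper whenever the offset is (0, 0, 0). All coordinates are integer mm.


// leg_h = 386 - 27 = 359
// stretcher span = 283 - 2*36 = 211
translate([473, 180, 359]) cube([283, 298, 27]);
translate([473, 180, 0]) cube([36, 36, 359]);
translate([720, 180, 0]) cube([36, 36, 359]);
translate([473, 442, 0]) cube([36, 36, 359]);
translate([720, 442, 0]) cube([36, 36, 359]);
translate([509, 180, 86]) cube([211, 36, 28]);
translate([509, 442, 86]) cube([211, 36, 28]);
translate([473, 216, 86]) cube([36, 226, 28]);
translate([720, 216, 86]) cube([36, 226, 28]);


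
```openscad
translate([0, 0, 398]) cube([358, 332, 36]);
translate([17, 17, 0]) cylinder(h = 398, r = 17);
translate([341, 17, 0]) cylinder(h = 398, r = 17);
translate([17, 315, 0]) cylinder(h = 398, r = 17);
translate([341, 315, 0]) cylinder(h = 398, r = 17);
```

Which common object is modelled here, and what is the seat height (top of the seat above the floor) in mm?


A stool. The seat height is 434 mm.

A 358×332×36 slab at z = 398 on four corner cylinders — a stool. The seat top is 398 + 36 = 434 mm.


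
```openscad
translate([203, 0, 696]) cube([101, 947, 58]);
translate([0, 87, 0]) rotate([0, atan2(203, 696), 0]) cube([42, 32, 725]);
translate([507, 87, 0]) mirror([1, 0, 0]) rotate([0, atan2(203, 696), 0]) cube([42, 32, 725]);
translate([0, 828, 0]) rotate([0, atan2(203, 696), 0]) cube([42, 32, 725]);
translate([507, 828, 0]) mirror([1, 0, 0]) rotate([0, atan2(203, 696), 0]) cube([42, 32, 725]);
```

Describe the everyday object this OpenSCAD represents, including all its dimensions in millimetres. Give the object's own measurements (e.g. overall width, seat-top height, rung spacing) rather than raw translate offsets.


A sawhorse. A 101×947×58 mm beam (x, y, z) sits on two A-frame leg pairs. Each pair is two raked legs of 42×32 mm section (32 mm along y) splaying symmetrically in x. Each leg rises 696 mm vertically over 203 mm of horizontal reach and is 725 mm long along its own axis. Every leg's outer bottom edge rests on the floor and its outer top edge meets a bottom edge of the beam — the left legs (tilting toward +x) meet the beam's −x bottom edge, the right legs (their mirror images, tilting toward −x) meet its +x bottom edge — so the leg tops tuck under the beam, the beam's underside is 696 mm above the floor, and the feet are 507 mm apart outside-to-outside with the beam centred between them. The two leg pairs are set in 87 mm from either end of the beam.


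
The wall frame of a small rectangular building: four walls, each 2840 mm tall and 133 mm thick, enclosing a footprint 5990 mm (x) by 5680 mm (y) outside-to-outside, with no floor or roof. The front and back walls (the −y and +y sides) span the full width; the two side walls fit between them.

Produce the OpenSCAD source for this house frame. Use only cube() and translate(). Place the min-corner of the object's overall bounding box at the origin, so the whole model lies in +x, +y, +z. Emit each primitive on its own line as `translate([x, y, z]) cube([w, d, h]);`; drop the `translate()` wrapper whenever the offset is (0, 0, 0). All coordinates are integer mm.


cube([5990, 133, 2840]);
translate([0, 5547, 0]) cube([5990, 133, 2840]);
translate([0, 133, 0]) cube([133, 5414, 2840]);
translate([5857, 133, 0]) cube([133, 5414, 2840]);


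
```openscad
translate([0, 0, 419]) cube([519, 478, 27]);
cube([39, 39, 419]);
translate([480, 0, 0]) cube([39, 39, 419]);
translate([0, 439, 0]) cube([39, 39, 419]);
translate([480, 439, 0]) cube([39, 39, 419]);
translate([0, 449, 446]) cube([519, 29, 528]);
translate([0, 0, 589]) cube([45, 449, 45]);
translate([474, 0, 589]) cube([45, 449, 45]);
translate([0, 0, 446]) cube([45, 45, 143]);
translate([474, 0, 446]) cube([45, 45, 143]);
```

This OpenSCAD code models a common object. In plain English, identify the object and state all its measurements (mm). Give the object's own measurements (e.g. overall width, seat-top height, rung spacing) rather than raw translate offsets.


A chair. The seat is a 519×478×27 mm slab with its top at z = 446 mm, on four 39×39 mm corner legs (flush with the seat edges, standing on z = 0). A flat backrest 29 mm thick, 528 mm tall, spans the full seat width and rises from the seat top along its +y edge, rear face flush with the rear of the seat. Two armrests of 45×45 mm section run along each side from the seat's front edge to the front of the backrest, top faces 188 mm above the seat top and outer faces flush with the seat's x-edges; a 45×45 mm post under the front of each armrest stands on the seat at the front corner.


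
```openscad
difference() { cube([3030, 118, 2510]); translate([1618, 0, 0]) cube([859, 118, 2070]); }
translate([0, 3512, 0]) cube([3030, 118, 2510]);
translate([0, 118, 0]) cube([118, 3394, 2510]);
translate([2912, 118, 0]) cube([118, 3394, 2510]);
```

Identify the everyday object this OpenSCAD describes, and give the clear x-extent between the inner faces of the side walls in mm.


A single room. The interior width is 2794 mm.

Four walls enclosing a rectangle with a door in the front wall — a room. Outside width 3030 minus two 118 mm walls gives 2794 mm.


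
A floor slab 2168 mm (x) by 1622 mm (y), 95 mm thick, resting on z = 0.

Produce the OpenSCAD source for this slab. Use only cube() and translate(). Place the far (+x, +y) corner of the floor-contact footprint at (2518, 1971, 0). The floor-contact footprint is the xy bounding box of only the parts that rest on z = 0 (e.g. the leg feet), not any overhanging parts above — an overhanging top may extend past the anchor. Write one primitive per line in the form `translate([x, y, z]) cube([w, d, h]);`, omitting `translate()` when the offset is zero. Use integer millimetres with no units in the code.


translate([350, 349, 0]) cube([2168, 1622, 95]);


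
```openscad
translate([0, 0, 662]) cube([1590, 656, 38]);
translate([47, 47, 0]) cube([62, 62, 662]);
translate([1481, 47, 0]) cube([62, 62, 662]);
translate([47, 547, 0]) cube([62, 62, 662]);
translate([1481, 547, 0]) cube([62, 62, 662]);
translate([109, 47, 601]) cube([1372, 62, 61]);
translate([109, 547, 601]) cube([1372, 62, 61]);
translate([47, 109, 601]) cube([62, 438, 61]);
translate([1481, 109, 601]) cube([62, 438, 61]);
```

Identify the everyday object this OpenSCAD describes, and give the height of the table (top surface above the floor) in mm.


A table. The table height is 700 mm.

A 1590×656×38 slab sits at z = 662 on four 62 mm square posts — a table. The top surface is at 662 + 38 = 700 mm.


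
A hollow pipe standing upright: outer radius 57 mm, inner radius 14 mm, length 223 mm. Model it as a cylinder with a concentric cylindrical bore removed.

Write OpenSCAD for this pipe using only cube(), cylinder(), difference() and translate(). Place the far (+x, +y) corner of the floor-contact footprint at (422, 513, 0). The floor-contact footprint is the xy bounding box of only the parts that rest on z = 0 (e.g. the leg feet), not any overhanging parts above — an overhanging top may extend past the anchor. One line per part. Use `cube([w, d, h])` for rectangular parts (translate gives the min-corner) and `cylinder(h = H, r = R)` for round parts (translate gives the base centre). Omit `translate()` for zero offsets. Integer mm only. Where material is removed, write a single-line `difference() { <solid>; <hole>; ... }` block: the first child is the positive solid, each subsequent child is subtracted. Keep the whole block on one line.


difference() { translate([365, 456, 0]) cylinder(h = 223, r = 57); translate([365, 456, 0]) cylinder(h = 223, r = 14); }


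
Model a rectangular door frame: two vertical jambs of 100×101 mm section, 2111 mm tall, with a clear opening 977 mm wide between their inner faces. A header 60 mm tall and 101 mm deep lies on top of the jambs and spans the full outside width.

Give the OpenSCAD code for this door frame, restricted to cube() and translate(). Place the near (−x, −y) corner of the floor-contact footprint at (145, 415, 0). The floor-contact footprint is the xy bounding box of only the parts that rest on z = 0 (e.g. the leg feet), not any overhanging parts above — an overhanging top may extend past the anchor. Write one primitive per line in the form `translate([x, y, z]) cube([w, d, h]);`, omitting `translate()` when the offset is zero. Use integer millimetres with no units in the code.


translate([145, 415, 0]) cube([100, 101, 2111]);
translate([1222, 415, 0]) cube([100, 101, 2111]);
translate([145, 415, 2111]) cube([1177, 101, 60]);


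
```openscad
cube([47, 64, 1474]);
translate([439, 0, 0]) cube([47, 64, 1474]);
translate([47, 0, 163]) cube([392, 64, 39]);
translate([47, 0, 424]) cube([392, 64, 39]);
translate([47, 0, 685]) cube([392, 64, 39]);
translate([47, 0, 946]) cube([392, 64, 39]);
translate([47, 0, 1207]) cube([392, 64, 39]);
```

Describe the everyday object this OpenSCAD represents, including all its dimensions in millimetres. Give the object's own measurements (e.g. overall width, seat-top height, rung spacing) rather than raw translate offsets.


A straight ladder. Two 47×64 mm vertical rails, 1474 mm tall, stand 486 mm apart (outside-to-outside) with their front faces coplanar on the −y side. 5 rungs, each 64 mm deep and 39 mm tall, span between the inner faces of the rails, front faces flush with the rails. The lowest rung's underside is at z = 163 mm and rungs are spaced 261 mm apart (underside to underside).


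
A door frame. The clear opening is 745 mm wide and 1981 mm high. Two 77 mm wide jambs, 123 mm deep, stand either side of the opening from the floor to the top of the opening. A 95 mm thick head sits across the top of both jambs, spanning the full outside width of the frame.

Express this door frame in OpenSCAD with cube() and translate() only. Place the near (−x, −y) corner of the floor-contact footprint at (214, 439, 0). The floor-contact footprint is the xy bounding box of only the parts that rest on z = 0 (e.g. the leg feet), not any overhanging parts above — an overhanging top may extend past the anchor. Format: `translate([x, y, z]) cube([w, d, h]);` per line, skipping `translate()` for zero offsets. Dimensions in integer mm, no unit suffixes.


translate([214, 439, 0]) cube([77, 123, 1981]);
translate([1036, 439, 0]) cube([77, 123, 1981]);
translate([214, 439, 1981]) cube([899, 123, 95]);


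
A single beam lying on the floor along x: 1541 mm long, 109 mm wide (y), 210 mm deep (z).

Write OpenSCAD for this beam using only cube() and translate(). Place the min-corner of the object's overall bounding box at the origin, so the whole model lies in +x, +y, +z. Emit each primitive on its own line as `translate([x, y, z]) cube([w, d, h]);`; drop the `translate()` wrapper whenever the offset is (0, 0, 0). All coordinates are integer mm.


cube([1541, 109, 210]);


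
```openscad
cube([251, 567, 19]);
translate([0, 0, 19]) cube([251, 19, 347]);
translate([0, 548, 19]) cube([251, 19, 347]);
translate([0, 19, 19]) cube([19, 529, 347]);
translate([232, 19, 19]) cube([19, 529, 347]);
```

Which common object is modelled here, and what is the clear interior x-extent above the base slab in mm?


An open box. The internal width is 213 mm.

A 251×567 base slab with four walls standing on it — an open box. The base is 251 mm wide and the walls are 19 mm thick, so the internal width is 251 − 2 × 19 = 213 mm.


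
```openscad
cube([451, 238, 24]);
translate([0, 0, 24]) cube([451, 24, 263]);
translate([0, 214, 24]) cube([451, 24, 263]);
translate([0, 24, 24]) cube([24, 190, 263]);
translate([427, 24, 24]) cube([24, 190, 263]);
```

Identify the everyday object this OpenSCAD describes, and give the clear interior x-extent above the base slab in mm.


An open box. The internal width is 403 mm.

A 451×238 base slab with four walls standing on it — an open box. The base is 451 mm wide and the walls are 24 mm thick, so the internal width is 451 − 2 × 24 = 403 mm.


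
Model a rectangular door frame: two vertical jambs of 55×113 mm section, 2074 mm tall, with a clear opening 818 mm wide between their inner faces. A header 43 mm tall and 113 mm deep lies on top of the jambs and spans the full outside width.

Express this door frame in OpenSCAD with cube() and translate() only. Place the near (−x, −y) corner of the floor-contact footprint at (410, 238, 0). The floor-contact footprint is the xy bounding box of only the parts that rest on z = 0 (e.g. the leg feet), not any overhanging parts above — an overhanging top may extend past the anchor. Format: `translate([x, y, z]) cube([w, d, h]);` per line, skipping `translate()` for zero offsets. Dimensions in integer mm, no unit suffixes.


translate([410, 238, 0]) cube([55, 113, 2074]);
translate([1283, 238, 0]) cube([55, 113, 2074]);
translate([410, 238, 2074]) cube([928, 113, 43]);


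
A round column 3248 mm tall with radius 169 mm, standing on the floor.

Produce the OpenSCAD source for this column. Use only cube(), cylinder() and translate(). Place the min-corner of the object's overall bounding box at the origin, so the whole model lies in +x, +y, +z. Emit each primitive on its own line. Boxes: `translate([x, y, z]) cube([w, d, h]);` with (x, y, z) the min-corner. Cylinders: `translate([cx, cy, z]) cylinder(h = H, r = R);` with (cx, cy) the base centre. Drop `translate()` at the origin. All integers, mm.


translate([169, 169, 0]) cylinder(h = 3248, r = 169);


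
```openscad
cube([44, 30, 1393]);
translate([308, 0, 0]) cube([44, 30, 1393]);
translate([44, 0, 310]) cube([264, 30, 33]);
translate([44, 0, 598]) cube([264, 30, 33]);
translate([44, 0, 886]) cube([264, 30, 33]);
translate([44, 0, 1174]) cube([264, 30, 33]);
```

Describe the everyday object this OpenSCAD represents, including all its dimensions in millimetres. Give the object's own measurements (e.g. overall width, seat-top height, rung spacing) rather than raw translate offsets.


A straight ladder. Two 44×30 mm vertical rails, 1393 mm tall, stand 352 mm apart (outside-to-outside) with their front faces coplanar on the −y side. 4 rungs, each 30 mm deep and 33 mm tall, span between the inner faces of the rails, front faces flush with the rails. The lowest rung's underside is at z = 310 mm and rungs are spaced 288 mm apart (underside to underside).


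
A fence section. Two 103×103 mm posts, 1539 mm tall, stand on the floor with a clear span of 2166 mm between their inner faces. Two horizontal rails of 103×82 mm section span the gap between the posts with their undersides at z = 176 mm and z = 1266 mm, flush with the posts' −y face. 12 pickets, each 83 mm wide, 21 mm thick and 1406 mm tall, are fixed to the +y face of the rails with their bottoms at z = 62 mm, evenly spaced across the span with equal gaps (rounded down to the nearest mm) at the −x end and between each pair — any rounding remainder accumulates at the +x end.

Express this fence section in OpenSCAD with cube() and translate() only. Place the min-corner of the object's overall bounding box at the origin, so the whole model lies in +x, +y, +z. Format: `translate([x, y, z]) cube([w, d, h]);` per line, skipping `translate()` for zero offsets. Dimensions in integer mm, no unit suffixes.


cube([103, 103, 1539]);
translate([2269, 0, 0]) cube([103, 103, 1539]);
translate([103, 0, 176]) cube([2166, 103, 82]);
translate([103, 0, 1266]) cube([2166, 103, 82]);
translate([193, 103, 62]) cube([83, 21, 1406]);
translate([366, 103, 62]) cube([83, 21, 1406]);
translate([539, 103, 62]) cube([83, 21, 1406]);
translate([712, 103, 62]) cube([83, 21, 1406]);
translate([885, 103, 62]) cube([83, 21, 1406]);
translate([1058, 103, 62]) cube([83, 21, 1406]);
translate([1231, 103, 62]) cube([83, 21, 1406]);
translate([1404, 103, 62]) cube([83, 21, 1406]);
translate([1577, 103, 62]) cube([83, 21, 1406]);
translate([1750, 103, 62]) cube([83, 21, 1406]);
translate([1923, 103, 62]) cube([83, 21, 1406]);
translate([2096, 103, 62]) cube([83, 21, 1406]);


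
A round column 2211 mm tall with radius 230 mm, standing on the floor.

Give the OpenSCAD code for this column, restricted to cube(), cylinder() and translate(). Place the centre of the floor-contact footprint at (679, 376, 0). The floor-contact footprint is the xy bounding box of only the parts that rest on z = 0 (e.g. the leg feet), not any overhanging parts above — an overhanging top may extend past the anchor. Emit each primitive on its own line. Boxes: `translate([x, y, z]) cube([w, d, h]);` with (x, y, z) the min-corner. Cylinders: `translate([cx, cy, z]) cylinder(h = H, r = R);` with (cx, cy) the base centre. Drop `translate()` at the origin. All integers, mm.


translate([679, 376, 0]) cylinder(h = 2211, r = 230);


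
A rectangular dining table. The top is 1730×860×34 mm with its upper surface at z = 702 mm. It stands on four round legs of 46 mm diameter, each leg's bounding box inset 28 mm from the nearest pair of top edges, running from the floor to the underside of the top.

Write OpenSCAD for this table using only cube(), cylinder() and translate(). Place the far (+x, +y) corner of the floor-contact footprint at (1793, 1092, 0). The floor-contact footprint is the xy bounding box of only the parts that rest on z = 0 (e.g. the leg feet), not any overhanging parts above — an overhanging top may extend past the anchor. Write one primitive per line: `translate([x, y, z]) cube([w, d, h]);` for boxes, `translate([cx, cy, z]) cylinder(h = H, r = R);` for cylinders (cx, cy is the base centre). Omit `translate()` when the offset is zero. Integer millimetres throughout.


// leg_h = 702 - 34 = 668
translate([91, 260, 668]) cube([1730, 860, 34]);
translate([142, 311, 0]) cylinder(h = 668, r = 23);
translate([1770, 311, 0]) cylinder(h = 668, r = 23);
translate([142, 1069, 0]) cylinder(h = 668, r = 23);
translate([1770, 1069, 0]) cylinder(h = 668, r = 23);
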